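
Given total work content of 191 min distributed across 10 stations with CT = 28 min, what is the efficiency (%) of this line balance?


Formula: Efficiency = Sum of Task Times / (N_stations * CT) * 100
Total station capacity = 10 stations * 28 min = 280 min
Efficiency = 191 / 280 * 100 = 68.2%

68.2%


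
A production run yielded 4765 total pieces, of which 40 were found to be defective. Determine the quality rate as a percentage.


Formula: Quality Rate = Good Pieces / Total Pieces * 100
Good pieces = 4765 - 40 = 4725
QR = 4725 / 4765 * 100 = 99.2%

99.2%


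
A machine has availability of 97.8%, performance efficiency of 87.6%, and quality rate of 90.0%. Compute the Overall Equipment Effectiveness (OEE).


Formula: OEE = Availability * Performance * Quality / 10000
A * P = 97.8% * 87.6% / 100 = 85.67%
OEE = 85.67% * 90.0% / 100 = 77.1%

77.1%


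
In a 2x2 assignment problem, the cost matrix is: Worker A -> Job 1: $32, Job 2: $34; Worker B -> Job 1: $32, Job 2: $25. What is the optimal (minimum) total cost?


Option 1: A->1 + B->2 = $32 + $25 = $57
Option 2: A->2 + B->1 = $34 + $32 = $66
Min cost = min($57, $66) = $57

$57


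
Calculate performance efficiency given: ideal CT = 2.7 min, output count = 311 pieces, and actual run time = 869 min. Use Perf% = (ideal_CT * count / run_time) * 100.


Formula: Performance = (Ideal CT * Total Count) / Run Time * 100
Ideal output time = 2.7 * 311 = 839.7 min
Performance = 839.7 / 869 * 100 = 96.6%

96.6%


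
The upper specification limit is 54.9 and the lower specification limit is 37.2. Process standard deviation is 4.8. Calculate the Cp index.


Cp = (54.9 - 37.2) / (6 * 4.8)

0.61


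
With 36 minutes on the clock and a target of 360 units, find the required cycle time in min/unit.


Formula: CT = Available Time / Number of Units
CT = 36 min / 360 units
CT = 0.1 min/unit

0.1 min/unit


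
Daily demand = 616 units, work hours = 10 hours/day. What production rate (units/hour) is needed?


Formula: Production Rate = Daily Demand / Available Hours
Rate = 616 units/day / 10 hours/day
Rate = 61.6 units/hour

61.6 units/hour


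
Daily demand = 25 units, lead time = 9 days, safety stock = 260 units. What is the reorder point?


Formula: ROP = (Daily Demand * Lead Time) + Safety Stock
Demand during lead time = 25 * 9 = 225 units
ROP = 225 + 260 = 485 units

485 units


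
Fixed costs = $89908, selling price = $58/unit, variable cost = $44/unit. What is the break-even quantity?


Formula: BEQ = Fixed Costs / (Price - Variable Cost)
Contribution margin = $58 - $44 = $14/unit
BEQ = ceil($89908 / $14/unit) = ceil(6422.0) = 6422 units

6422 units


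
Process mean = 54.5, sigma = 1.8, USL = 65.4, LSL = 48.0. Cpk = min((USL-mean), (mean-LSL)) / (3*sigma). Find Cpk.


Cpu = (65.4 - 54.5) / (3 * 1.8) = 2.02
Cpl = (54.5 - 48.0) / (3 * 1.8) = 1.2
Cpk = min(2.02, 1.2) = 1.2

1.2


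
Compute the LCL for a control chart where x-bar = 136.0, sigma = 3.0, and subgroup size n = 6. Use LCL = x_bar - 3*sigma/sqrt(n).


LCL = 136.0 - 3 * 3.0 / sqrt(6)

132.33


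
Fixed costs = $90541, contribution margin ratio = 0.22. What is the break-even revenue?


Formula: BER = Fixed Costs / Contribution Margin Ratio
BER = $90541 / 0.22
BER = $411550.00 (to the nearest cent)

$411550.00


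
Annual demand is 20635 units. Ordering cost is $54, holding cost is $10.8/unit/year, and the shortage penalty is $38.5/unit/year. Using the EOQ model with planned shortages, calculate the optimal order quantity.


Formula: EOQ* = sqrt(2DS/H) * sqrt((H+P)/P)
Base EOQ = sqrt(2*20635*54/10.8) = 454.26 units
Correction = sqrt((10.8+38.5)/38.5) = 1.1316
EOQ* = 454.26 * 1.1316 = 514.0 units

514.0 units


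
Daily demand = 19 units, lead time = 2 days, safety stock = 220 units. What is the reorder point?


Formula: ROP = (Daily Demand * Lead Time) + Safety Stock
Demand during lead time = 19 * 2 = 38 units
ROP = 38 + 220 = 258 units

258 units


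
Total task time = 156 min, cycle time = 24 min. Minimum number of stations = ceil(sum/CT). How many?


Formula: N_min = ceil(Sum of Task Times / Cycle Time)
N_min = ceil(156 min / 24 min) = ceil(6.5)
N_min = 7 stations

7


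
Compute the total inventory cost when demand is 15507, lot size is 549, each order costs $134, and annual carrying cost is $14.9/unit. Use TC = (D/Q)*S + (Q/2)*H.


TC = 15507/549 * 134 + 549/2 * 14.9

$7875.00


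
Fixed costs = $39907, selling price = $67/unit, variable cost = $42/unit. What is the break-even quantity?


Formula: BEQ = Fixed Costs / (Price - Variable Cost)
Contribution margin = $67 - $42 = $25/unit
BEQ = ceil($39907 / $25/unit) = ceil(1596.28) = 1597 units

1597 units


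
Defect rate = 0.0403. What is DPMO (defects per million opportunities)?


DPMO = defect_rate * 1000000 = 0.0403 * 1000000

40300


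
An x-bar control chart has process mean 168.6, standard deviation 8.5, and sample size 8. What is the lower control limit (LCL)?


LCL = 168.6 - 3 * 8.5 / sqrt(8)

159.58


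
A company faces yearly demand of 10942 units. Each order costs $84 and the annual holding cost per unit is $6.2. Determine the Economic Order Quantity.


Formula: EOQ = sqrt(2 * D * S / H)
Numerator: 2 * 10942 * 84 = 1838256
2DS/H = 1838256 / 6.2 = 296492.9
EOQ = sqrt(296492.9) = 544.5 units

544.5 units


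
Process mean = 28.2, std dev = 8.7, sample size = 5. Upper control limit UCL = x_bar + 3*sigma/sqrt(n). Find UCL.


UCL = 28.2 + 3 * 8.7 / sqrt(5)

39.87


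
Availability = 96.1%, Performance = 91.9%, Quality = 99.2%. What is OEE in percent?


Formula: OEE = Availability * Performance * Quality / 10000
A * P = 96.1% * 91.9% / 100 = 88.32%
OEE = 88.32% * 99.2% / 100 = 87.6%

87.6%


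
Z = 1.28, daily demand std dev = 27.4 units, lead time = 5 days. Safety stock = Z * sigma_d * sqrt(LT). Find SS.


Formula: SS = z * sigma_d * sqrt(LT)
sqrt(LT) = sqrt(5) = 2.2361
SS = 1.28 * 27.4 * 2.2361
SS = 78.4 units

78.4 units


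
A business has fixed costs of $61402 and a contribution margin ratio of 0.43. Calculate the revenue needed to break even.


Formula: BER = Fixed Costs / Contribution Margin Ratio
BER = $61402 / 0.43
BER = $142795.35 (to the nearest cent)

$142795.35


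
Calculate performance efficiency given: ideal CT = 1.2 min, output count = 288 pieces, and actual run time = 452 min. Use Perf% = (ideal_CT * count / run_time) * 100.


Formula: Performance = (Ideal CT * Total Count) / Run Time * 100
Ideal output time = 1.2 * 288 = 345.6 min
Performance = 345.6 / 452 * 100 = 76.5%

76.5%


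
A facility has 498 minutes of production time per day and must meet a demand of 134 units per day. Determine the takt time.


Formula: Takt Time = Available Production Time / Customer Demand
Takt = 498 min/day / 134 units/day
Takt = 3.72 min/unit

3.72 min/unit


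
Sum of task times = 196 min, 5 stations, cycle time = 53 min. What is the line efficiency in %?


Formula: Efficiency = Sum of Task Times / (N_stations * CT) * 100
Total station capacity = 5 stations * 53 min = 265 min
Efficiency = 196 / 265 * 100 = 74.0%

74.0%


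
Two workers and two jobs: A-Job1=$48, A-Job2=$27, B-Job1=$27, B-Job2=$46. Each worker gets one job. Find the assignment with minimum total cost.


Option 1: A->1 + B->2 = $48 + $46 = $94
Option 2: A->2 + B->1 = $27 + $27 = $54
Min cost = min($94, $54) = $54

$54


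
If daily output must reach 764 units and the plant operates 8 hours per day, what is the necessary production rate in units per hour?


Formula: Production Rate = Daily Demand / Available Hours
Rate = 764 units/day / 8 hours/day
Rate = 95.5 units/hour

95.5 units/hour


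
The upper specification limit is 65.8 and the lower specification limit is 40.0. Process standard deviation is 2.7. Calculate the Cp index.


Cp = (65.8 - 40.0) / (6 * 2.7)

1.59


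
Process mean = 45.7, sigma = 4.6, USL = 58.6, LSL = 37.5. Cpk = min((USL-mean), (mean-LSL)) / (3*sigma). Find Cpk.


Cpu = (58.6 - 45.7) / (3 * 4.6) = 0.93
Cpl = (45.7 - 37.5) / (3 * 4.6) = 0.59
Cpk = min(0.93, 0.59) = 0.59

0.59


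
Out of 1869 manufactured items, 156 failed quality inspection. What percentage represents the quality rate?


Formula: Quality Rate = Good Pieces / Total Pieces * 100
Good pieces = 1869 - 156 = 1713
QR = 1713 / 1869 * 100 = 91.7%

91.7%


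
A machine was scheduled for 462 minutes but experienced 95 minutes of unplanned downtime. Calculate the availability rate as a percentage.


Formula: Availability = (Planned Time - Downtime) / Planned Time * 100
Uptime = 462 - 95 = 367 min
Availability = 367 / 462 * 100 = 79.4%

79.4%


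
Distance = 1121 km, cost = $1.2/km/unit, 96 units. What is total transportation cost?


TC = dist * cost * units = 1121 * 1.2 * 96 = $129139.20

$129139.20


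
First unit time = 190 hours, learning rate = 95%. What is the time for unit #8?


Formula: T_n = T_1 * (learning_rate)^(log2(n)) where learning_rate = rate/100
Doublings = log2(8) = 3
T_n = 190 * 0.95^3
T_n = 190 * 0.8574 = 162.9 hours

162.9 hours


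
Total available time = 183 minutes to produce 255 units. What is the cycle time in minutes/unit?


Formula: CT = Available Time / Number of Units
CT = 183 min / 255 units
CT = 0.72 min/unit

0.72 min/unit


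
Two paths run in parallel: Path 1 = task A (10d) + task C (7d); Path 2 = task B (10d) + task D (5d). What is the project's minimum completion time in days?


Path 1 = 10 + 7 = 17 days
Path 2 = 10 + 5 = 15 days
Duration = max(17, 15) = 17 days

17 days


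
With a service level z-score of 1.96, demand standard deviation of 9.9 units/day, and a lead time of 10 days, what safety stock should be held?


Formula: SS = z * sigma_d * sqrt(LT)
sqrt(LT) = sqrt(10) = 3.1623
SS = 1.96 * 9.9 * 3.1623
SS = 61.4 units

61.4 units


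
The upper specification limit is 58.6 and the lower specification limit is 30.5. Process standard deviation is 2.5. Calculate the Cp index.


Cp = (58.6 - 30.5) / (6 * 2.5)

1.87


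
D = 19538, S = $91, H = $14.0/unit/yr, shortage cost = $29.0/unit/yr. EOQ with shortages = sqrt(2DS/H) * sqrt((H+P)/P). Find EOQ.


Formula: EOQ* = sqrt(2DS/H) * sqrt((H+P)/P)
Base EOQ = sqrt(2*19538*91/14.0) = 503.98 units
Correction = sqrt((14.0+29.0)/29.0) = 1.21769
EOQ* = 503.98 * 1.21769 = 613.7 units

613.7 units


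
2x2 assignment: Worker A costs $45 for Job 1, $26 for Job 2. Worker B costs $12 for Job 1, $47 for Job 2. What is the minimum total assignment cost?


Option 1: A->1 + B->2 = $45 + $47 = $92
Option 2: A->2 + B->1 = $26 + $12 = $38
Min cost = min($92, $38) = $38

$38


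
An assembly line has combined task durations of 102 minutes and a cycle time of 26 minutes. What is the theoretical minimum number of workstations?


Formula: N_min = ceil(Sum of Task Times / Cycle Time)
N_min = ceil(102 min / 26 min) = ceil(3.9231)
N_min = 4 stations

4


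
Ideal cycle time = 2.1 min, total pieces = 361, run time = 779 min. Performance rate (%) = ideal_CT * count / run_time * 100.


Formula: Performance = (Ideal CT * Total Count) / Run Time * 100
Ideal output time = 2.1 * 361 = 758.1 min
Performance = 758.1 / 779 * 100 = 97.3%

97.3%


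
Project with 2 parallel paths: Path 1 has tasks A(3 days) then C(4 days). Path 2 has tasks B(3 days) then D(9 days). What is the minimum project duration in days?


Path 1 = 3 + 4 = 7 days
Path 2 = 3 + 9 = 12 days
Duration = max(7, 12) = 12 days

12 days


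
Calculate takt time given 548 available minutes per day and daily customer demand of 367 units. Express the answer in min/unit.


Formula: Takt Time = Available Production Time / Customer Demand
Takt = 548 min/day / 367 units/day
Takt = 1.49 min/unit

1.49 min/unit


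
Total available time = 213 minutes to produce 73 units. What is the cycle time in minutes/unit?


Formula: CT = Available Time / Number of Units
CT = 213 min / 73 units
CT = 2.92 min/unit

2.92 min/unit


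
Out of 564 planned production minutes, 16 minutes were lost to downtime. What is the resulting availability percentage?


Formula: Availability = (Planned Time - Downtime) / Planned Time * 100
Uptime = 564 - 16 = 548 min
Availability = 548 / 564 * 100 = 97.2%

97.2%


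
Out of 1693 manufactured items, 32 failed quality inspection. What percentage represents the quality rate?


Formula: Quality Rate = Good Pieces / Total Pieces * 100
Good pieces = 1693 - 32 = 1661
QR = 1661 / 1693 * 100 = 98.1%

98.1%


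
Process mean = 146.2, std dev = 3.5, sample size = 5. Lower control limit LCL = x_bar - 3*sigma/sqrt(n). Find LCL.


LCL = 146.2 - 3 * 3.5 / sqrt(5)

141.5


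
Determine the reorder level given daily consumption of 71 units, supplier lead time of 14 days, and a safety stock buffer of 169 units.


Formula: ROP = (Daily Demand * Lead Time) + Safety Stock
Demand during lead time = 71 * 14 = 994 units
ROP = 994 + 169 = 1163 units

1163 units


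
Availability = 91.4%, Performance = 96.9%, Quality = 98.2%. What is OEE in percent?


Formula: OEE = Availability * Performance * Quality / 10000
A * P = 91.4% * 96.9% / 100 = 88.57%
OEE = 88.57% * 98.2% / 100 = 87.0%

87.0%


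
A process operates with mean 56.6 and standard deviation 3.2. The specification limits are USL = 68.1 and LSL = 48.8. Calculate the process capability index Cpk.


Cpu = (68.1 - 56.6) / (3 * 3.2) = 1.2
Cpl = (56.6 - 48.8) / (3 * 3.2) = 0.81
Cpk = min(1.2, 0.81) = 0.81

0.81


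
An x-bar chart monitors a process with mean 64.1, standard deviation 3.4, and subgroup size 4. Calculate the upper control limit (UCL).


UCL = 64.1 + 3 * 3.4 / sqrt(4)

69.2


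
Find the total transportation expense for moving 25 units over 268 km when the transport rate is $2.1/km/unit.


TC = dist * cost * units = 268 * 2.1 * 25 = $14070.00

$14070.00


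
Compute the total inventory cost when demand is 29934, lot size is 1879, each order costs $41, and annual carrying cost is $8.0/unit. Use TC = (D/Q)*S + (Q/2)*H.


TC = 29934/1879 * 41 + 1879/2 * 8.0

$8169.16


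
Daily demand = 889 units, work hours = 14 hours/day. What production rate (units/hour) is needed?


Formula: Production Rate = Daily Demand / Available Hours
Rate = 889 units/day / 14 hours/day
Rate = 63.5 units/hour

63.5 units/hour


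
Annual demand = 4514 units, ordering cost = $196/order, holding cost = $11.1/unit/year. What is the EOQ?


Formula: EOQ = sqrt(2 * D * S / H)
Numerator: 2 * 4514 * 196 = 1769488
2DS/H = 1769488 / 11.1 = 159413.3
EOQ = sqrt(159413.3) = 399.3 units

399.3 units


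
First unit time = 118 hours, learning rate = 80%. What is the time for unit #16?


Formula: T_n = T_1 * (learning_rate)^(log2(n)) where learning_rate = rate/100
Doublings = log2(16) = 4
T_n = 118 * 0.8^4
T_n = 118 * 0.4096 = 48.3 hours

48.3 hours


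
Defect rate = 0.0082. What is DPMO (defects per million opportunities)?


DPMO = defect_rate * 1000000 = 0.0082 * 1000000

8200


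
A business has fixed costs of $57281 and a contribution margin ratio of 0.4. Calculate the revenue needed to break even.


Formula: BER = Fixed Costs / Contribution Margin Ratio
BER = $57281 / 0.4
BER = $143202.50 (to the nearest cent)

$143202.50


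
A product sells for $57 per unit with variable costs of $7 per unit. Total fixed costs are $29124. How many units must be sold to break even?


Formula: BEQ = Fixed Costs / (Price - Variable Cost)
Contribution margin = $57 - $7 = $50/unit
BEQ = ceil($29124 / $50/unit) = ceil(582.48) = 583 units

583 units


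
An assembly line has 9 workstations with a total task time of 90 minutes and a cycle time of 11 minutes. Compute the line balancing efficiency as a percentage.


Formula: Efficiency = Sum of Task Times / (N_stations * CT) * 100
Total station capacity = 9 stations * 11 min = 99 min
Efficiency = 90 / 99 * 100 = 90.9%

90.9%


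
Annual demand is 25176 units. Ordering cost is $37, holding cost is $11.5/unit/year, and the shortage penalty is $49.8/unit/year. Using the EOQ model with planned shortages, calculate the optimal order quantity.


Formula: EOQ* = sqrt(2DS/H) * sqrt((H+P)/P)
Base EOQ = sqrt(2*25176*37/11.5) = 402.49 units
Correction = sqrt((11.5+49.8)/49.8) = 1.10947
EOQ* = 402.49 * 1.10947 = 446.6 units

446.6 units


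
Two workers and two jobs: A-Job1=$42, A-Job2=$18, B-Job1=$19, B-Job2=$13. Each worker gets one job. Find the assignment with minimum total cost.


Option 1: A->1 + B->2 = $42 + $13 = $55
Option 2: A->2 + B->1 = $18 + $19 = $37
Min cost = min($55, $37) = $37

$37


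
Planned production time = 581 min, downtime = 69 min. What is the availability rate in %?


Formula: Availability = (Planned Time - Downtime) / Planned Time * 100
Uptime = 581 - 69 = 512 min
Availability = 512 / 581 * 100 = 88.1%

88.1%


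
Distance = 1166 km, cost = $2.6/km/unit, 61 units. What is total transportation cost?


TC = dist * cost * units = 1166 * 2.6 * 61 = $184927.60

$184927.60


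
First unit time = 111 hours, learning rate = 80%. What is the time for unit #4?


Formula: T_n = T_1 * (learning_rate)^(log2(n)) where learning_rate = rate/100
Doublings = log2(4) = 2
T_n = 111 * 0.8^2
T_n = 111 * 0.64 = 71.0 hours

71.0 hours


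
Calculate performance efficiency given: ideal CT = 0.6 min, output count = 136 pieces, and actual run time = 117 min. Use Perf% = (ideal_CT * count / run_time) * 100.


Formula: Performance = (Ideal CT * Total Count) / Run Time * 100
Ideal output time = 0.6 * 136 = 81.6 min
Performance = 81.6 / 117 * 100 = 69.7%

69.7%


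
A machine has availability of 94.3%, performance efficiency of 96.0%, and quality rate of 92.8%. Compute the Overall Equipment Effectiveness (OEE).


Formula: OEE = Availability * Performance * Quality / 10000
A * P = 94.3% * 96.0% / 100 = 90.53%
OEE = 90.53% * 92.8% / 100 = 84.0%

84.0%


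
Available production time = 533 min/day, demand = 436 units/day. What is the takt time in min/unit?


Formula: Takt Time = Available Production Time / Customer Demand
Takt = 533 min/day / 436 units/day
Takt = 1.22 min/unit

1.22 min/unit


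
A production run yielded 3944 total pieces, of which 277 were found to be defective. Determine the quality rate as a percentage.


Formula: Quality Rate = Good Pieces / Total Pieces * 100
Good pieces = 3944 - 277 = 3667
QR = 3667 / 3944 * 100 = 93.0%

93.0%


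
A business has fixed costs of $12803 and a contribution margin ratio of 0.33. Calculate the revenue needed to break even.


Formula: BER = Fixed Costs / Contribution Margin Ratio
BER = $12803 / 0.33
BER = $38796.97 (to the nearest cent)

$38796.97


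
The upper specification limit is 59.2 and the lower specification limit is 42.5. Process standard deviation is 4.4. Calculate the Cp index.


Cp = (59.2 - 42.5) / (6 * 4.4)

0.63


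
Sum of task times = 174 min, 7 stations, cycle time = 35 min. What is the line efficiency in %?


Formula: Efficiency = Sum of Task Times / (N_stations * CT) * 100
Total station capacity = 7 stations * 35 min = 245 min
Efficiency = 174 / 245 * 100 = 71.0%

71.0%


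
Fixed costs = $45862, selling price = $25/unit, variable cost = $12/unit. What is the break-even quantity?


Formula: BEQ = Fixed Costs / (Price - Variable Cost)
Contribution margin = $25 - $12 = $13/unit
BEQ = ceil($45862 / $13/unit) = ceil(3527.85) = 3528 units

3528 units


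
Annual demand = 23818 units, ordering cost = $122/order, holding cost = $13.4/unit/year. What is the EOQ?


Formula: EOQ = sqrt(2 * D * S / H)
Numerator: 2 * 23818 * 122 = 5811592
2DS/H = 5811592 / 13.4 = 433700.9
EOQ = sqrt(433700.9) = 658.6 units

658.6 units


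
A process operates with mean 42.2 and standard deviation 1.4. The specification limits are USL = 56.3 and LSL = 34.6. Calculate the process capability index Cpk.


Cpu = (56.3 - 42.2) / (3 * 1.4) = 3.36
Cpl = (42.2 - 34.6) / (3 * 1.4) = 1.81
Cpk = min(3.36, 1.81) = 1.81

1.81


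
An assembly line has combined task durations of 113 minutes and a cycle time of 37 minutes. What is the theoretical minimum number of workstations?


Formula: N_min = ceil(Sum of Task Times / Cycle Time)
N_min = ceil(113 min / 37 min) = ceil(3.0541)
N_min = 4 stations

4


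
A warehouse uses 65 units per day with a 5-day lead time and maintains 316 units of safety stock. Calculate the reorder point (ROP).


Formula: ROP = (Daily Demand * Lead Time) + Safety Stock
Demand during lead time = 65 * 5 = 325 units
ROP = 325 + 316 = 641 units

641 units


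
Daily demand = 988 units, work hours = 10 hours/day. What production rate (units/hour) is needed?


Formula: Production Rate = Daily Demand / Available Hours
Rate = 988 units/day / 10 hours/day
Rate = 98.8 units/hour

98.8 units/hour


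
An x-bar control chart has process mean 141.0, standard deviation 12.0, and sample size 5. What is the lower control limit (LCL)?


LCL = 141.0 - 3 * 12.0 / sqrt(5)

124.9


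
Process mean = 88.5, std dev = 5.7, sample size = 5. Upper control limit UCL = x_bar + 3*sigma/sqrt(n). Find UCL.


UCL = 88.5 + 3 * 5.7 / sqrt(5)

96.15


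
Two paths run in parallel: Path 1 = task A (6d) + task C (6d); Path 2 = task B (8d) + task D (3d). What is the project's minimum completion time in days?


Path 1 = 6 + 6 = 12 days
Path 2 = 8 + 3 = 11 days
Duration = max(12, 11) = 12 days

12 days


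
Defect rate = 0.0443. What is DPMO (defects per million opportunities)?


DPMO = defect_rate * 1000000 = 0.0443 * 1000000

44300


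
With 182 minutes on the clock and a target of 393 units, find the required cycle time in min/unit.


Formula: CT = Available Time / Number of Units
CT = 182 min / 393 units
CT = 0.46 min/unit

0.46 min/unit


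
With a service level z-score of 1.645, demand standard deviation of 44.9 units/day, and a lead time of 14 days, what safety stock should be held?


Formula: SS = z * sigma_d * sqrt(LT)
sqrt(LT) = sqrt(14) = 3.7417
SS = 1.645 * 44.9 * 3.7417
SS = 276.4 units

276.4 units


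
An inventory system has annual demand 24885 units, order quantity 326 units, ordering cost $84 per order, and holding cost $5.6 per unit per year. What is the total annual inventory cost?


TC = 24885/326 * 84 + 326/2 * 5.6

$7324.89


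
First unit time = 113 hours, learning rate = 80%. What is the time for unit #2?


Formula: T_n = T_1 * (learning_rate)^(log2(n)) where learning_rate = rate/100
Doublings = log2(2) = 1
T_n = 113 * 0.8^1
T_n = 113 * 0.8 = 90.4 hours

90.4 hours


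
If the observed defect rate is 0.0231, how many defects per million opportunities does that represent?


DPMO = defect_rate * 1000000 = 0.0231 * 1000000

23100


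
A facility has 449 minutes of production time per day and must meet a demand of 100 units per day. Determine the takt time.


Formula: Takt Time = Available Production Time / Customer Demand
Takt = 449 min/day / 100 units/day
Takt = 4.49 min/unit

4.49 min/unit


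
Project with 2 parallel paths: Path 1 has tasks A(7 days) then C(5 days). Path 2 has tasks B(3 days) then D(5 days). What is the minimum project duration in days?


Path 1 = 7 + 5 = 12 days
Path 2 = 3 + 5 = 8 days
Duration = max(12, 8) = 12 days

12 days


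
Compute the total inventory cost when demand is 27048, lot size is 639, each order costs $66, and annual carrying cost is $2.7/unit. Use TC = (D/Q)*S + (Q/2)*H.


TC = 27048/639 * 66 + 639/2 * 2.7

$3656.34


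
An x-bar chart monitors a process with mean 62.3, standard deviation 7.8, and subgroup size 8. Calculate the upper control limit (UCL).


UCL = 62.3 + 3 * 7.8 / sqrt(8)

70.57


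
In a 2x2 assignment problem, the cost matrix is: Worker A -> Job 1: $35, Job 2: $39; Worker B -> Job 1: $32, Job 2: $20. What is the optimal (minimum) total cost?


Option 1: A->1 + B->2 = $35 + $20 = $55
Option 2: A->2 + B->1 = $39 + $32 = $71
Min cost = min($55, $71) = $55

$55


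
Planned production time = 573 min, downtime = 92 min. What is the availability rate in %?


Formula: Availability = (Planned Time - Downtime) / Planned Time * 100
Uptime = 573 - 92 = 481 min
Availability = 481 / 573 * 100 = 83.9%

83.9%


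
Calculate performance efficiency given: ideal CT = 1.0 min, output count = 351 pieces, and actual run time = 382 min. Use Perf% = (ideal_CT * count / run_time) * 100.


Formula: Performance = (Ideal CT * Total Count) / Run Time * 100
Ideal output time = 1.0 * 351 = 351.0 min
Performance = 351.0 / 382 * 100 = 91.9%

91.9%


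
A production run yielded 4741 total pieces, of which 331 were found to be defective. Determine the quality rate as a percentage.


Formula: Quality Rate = Good Pieces / Total Pieces * 100
Good pieces = 4741 - 331 = 4410
QR = 4410 / 4741 * 100 = 93.0%

93.0%


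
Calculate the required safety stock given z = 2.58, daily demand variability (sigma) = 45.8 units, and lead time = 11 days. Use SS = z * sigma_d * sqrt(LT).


Formula: SS = z * sigma_d * sqrt(LT)
sqrt(LT) = sqrt(11) = 3.3166
SS = 2.58 * 45.8 * 3.3166
SS = 391.9 units

391.9 units


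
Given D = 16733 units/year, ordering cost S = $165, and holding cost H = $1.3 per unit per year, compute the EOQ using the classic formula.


Formula: EOQ = sqrt(2 * D * S / H)
Numerator: 2 * 16733 * 165 = 5521890
2DS/H = 5521890 / 1.3 = 4247607.7
EOQ = sqrt(4247607.7) = 2061.0 units

2061.0 units


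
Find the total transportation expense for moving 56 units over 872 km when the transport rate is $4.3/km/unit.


TC = dist * cost * units = 872 * 4.3 * 56 = $209977.60

$209977.60


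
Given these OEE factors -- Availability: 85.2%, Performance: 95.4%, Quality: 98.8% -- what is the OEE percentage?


Formula: OEE = Availability * Performance * Quality / 10000
A * P = 85.2% * 95.4% / 100 = 81.28%
OEE = 81.28% * 98.8% / 100 = 80.3%

80.3%


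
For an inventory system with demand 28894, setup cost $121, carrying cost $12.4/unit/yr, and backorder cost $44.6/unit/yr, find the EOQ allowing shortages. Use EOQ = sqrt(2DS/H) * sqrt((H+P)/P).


Formula: EOQ* = sqrt(2DS/H) * sqrt((H+P)/P)
Base EOQ = sqrt(2*28894*121/12.4) = 750.93 units
Correction = sqrt((12.4+44.6)/44.6) = 1.1305
EOQ* = 750.93 * 1.1305 = 848.9 units

848.9 units


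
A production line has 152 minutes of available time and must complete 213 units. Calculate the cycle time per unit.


Formula: CT = Available Time / Number of Units
CT = 152 min / 213 units
CT = 0.71 min/unit

0.71 min/unit


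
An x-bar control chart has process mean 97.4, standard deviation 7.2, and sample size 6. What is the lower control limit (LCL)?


LCL = 97.4 - 3 * 7.2 / sqrt(6)

88.58


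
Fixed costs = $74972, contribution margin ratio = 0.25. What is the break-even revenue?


Formula: BER = Fixed Costs / Contribution Margin Ratio
BER = $74972 / 0.25
BER = $299888.00 (to the nearest cent)

$299888.00


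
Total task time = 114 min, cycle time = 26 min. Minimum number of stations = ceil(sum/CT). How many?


Formula: N_min = ceil(Sum of Task Times / Cycle Time)
N_min = ceil(114 min / 26 min) = ceil(4.3846)
N_min = 5 stations

5


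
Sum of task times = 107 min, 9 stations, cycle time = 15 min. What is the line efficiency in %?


Formula: Efficiency = Sum of Task Times / (N_stations * CT) * 100
Total station capacity = 9 stations * 15 min = 135 min
Efficiency = 107 / 135 * 100 = 79.3%

79.3%


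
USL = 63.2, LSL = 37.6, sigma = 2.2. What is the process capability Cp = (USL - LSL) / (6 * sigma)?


Cp = (63.2 - 37.6) / (6 * 2.2)

1.94


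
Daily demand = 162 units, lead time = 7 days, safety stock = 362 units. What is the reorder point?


Formula: ROP = (Daily Demand * Lead Time) + Safety Stock
Demand during lead time = 162 * 7 = 1134 units
ROP = 1134 + 362 = 1496 units

1496 units


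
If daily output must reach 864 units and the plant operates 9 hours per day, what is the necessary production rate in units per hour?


Formula: Production Rate = Daily Demand / Available Hours
Rate = 864 units/day / 9 hours/day
Rate = 96.0 units/hour

96.0 units/hour


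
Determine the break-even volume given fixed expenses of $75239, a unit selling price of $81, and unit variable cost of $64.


Formula: BEQ = Fixed Costs / (Price - Variable Cost)
Contribution margin = $81 - $64 = $17/unit
BEQ = ceil($75239 / $17/unit) = ceil(4425.82) = 4426 units

4426 units


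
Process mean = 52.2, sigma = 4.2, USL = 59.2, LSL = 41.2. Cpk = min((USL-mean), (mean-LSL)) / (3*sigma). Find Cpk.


Cpu = (59.2 - 52.2) / (3 * 4.2) = 0.56
Cpl = (52.2 - 41.2) / (3 * 4.2) = 0.87
Cpk = min(0.56, 0.87) = 0.56

0.56


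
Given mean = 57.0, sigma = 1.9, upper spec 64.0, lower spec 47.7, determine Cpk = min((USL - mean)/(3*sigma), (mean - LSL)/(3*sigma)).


Cpu = (64.0 - 57.0) / (3 * 1.9) = 1.23
Cpl = (57.0 - 47.7) / (3 * 1.9) = 1.63
Cpk = min(1.23, 1.63) = 1.23

1.23


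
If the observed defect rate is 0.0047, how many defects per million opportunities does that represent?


DPMO = defect_rate * 1000000 = 0.0047 * 1000000

4700


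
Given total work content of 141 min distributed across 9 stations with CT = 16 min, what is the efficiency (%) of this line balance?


Formula: Efficiency = Sum of Task Times / (N_stations * CT) * 100
Total station capacity = 9 stations * 16 min = 144 min
Efficiency = 141 / 144 * 100 = 97.9%

97.9%


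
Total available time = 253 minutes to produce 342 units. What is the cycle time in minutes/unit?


Formula: CT = Available Time / Number of Units
CT = 253 min / 342 units
CT = 0.74 min/unit

0.74 min/unit


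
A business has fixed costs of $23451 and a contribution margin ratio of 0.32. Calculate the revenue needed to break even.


Formula: BER = Fixed Costs / Contribution Margin Ratio
BER = $23451 / 0.32
BER = $73284.38 (to the nearest cent)

$73284.38


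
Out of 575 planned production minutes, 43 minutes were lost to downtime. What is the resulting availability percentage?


Formula: Availability = (Planned Time - Downtime) / Planned Time * 100
Uptime = 575 - 43 = 532 min
Availability = 532 / 575 * 100 = 92.5%

92.5%


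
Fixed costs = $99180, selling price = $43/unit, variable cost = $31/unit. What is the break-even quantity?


Formula: BEQ = Fixed Costs / (Price - Variable Cost)
Contribution margin = $43 - $31 = $12/unit
BEQ = ceil($99180 / $12/unit) = ceil(8265.0) = 8265 units

8265 units


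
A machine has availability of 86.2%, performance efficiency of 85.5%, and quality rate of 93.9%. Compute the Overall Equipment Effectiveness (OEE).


Formula: OEE = Availability * Performance * Quality / 10000
A * P = 86.2% * 85.5% / 100 = 73.7%
OEE = 73.7% * 93.9% / 100 = 69.2%

69.2%


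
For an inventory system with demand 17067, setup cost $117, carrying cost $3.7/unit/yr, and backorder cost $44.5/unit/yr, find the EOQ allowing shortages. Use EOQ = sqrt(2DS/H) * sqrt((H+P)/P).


Formula: EOQ* = sqrt(2DS/H) * sqrt((H+P)/P)
Base EOQ = sqrt(2*17067*117/3.7) = 1038.93 units
Correction = sqrt((3.7+44.5)/44.5) = 1.04074
EOQ* = 1038.93 * 1.04074 = 1081.3 units

1081.3 units


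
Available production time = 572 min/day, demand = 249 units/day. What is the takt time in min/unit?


Formula: Takt Time = Available Production Time / Customer Demand
Takt = 572 min/day / 249 units/day
Takt = 2.3 min/unit

2.3 min/unit


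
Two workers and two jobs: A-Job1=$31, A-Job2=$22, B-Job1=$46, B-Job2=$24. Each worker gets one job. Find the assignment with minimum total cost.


Option 1: A->1 + B->2 = $31 + $24 = $55
Option 2: A->2 + B->1 = $22 + $46 = $68
Min cost = min($55, $68) = $55

$55


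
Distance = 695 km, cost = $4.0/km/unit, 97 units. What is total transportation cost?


TC = dist * cost * units = 695 * 4.0 * 97 = $269660.00

$269660.00


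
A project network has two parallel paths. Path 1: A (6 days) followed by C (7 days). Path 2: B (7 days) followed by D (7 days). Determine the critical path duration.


Path 1 = 6 + 7 = 13 days
Path 2 = 7 + 7 = 14 days
Duration = max(13, 14) = 14 days

14 days


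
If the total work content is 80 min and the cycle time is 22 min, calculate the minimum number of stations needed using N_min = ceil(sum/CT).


Formula: N_min = ceil(Sum of Task Times / Cycle Time)
N_min = ceil(80 min / 22 min) = ceil(3.6364)
N_min = 4 stations

4


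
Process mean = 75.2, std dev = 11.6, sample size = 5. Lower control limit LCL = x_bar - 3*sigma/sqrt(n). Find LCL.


LCL = 75.2 - 3 * 11.6 / sqrt(5)

59.64


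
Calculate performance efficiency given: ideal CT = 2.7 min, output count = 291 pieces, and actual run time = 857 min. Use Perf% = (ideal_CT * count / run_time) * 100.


Formula: Performance = (Ideal CT * Total Count) / Run Time * 100
Ideal output time = 2.7 * 291 = 785.7 min
Performance = 785.7 / 857 * 100 = 91.7%

91.7%


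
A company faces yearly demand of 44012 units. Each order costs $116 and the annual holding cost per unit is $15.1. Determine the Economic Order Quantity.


Formula: EOQ = sqrt(2 * D * S / H)
Numerator: 2 * 44012 * 116 = 10210784
2DS/H = 10210784 / 15.1 = 676210.9
EOQ = sqrt(676210.9) = 822.3 units

822.3 units


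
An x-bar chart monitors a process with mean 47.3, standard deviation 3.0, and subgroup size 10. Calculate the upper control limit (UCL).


UCL = 47.3 + 3 * 3.0 / sqrt(10)

50.15


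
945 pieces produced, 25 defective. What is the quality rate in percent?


Formula: Quality Rate = Good Pieces / Total Pieces * 100
Good pieces = 945 - 25 = 920
QR = 920 / 945 * 100 = 97.4%

97.4%


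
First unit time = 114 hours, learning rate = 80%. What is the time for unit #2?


Formula: T_n = T_1 * (learning_rate)^(log2(n)) where learning_rate = rate/100
Doublings = log2(2) = 1
T_n = 114 * 0.8^1
T_n = 114 * 0.8 = 91.2 hours

91.2 hours


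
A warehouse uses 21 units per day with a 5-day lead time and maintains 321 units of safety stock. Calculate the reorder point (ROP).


Formula: ROP = (Daily Demand * Lead Time) + Safety Stock
Demand during lead time = 21 * 5 = 105 units
ROP = 105 + 321 = 426 units

426 units


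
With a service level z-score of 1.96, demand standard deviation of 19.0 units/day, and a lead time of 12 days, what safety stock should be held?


Formula: SS = z * sigma_d * sqrt(LT)
sqrt(LT) = sqrt(12) = 3.4641
SS = 1.96 * 19.0 * 3.4641
SS = 129.0 units

129.0 units


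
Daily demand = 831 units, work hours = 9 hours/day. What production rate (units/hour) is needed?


Formula: Production Rate = Daily Demand / Available Hours
Rate = 831 units/day / 9 hours/day
Rate = 92.3 units/hour

92.3 units/hour


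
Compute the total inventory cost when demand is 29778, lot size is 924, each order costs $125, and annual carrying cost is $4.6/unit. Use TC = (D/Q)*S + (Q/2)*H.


TC = 29778/924 * 125 + 924/2 * 4.6

$6153.61


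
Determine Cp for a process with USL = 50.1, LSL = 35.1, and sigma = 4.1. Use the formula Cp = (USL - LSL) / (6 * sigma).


Cp = (50.1 - 35.1) / (6 * 4.1)

0.61


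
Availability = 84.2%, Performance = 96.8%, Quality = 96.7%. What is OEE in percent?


Formula: OEE = Availability * Performance * Quality / 10000
A * P = 84.2% * 96.8% / 100 = 81.51%
OEE = 81.51% * 96.7% / 100 = 78.8%

78.8%


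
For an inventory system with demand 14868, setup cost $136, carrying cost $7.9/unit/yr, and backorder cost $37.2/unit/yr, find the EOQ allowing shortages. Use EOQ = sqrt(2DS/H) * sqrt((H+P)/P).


Formula: EOQ* = sqrt(2DS/H) * sqrt((H+P)/P)
Base EOQ = sqrt(2*14868*136/7.9) = 715.48 units
Correction = sqrt((7.9+37.2)/37.2) = 1.10107
EOQ* = 715.48 * 1.10107 = 787.8 units

787.8 units


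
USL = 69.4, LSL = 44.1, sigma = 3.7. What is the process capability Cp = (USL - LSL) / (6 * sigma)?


Cp = (69.4 - 44.1) / (6 * 3.7)

1.14


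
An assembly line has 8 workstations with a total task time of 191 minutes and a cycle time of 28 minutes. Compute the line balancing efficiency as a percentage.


Formula: Efficiency = Sum of Task Times / (N_stations * CT) * 100
Total station capacity = 8 stations * 28 min = 224 min
Efficiency = 191 / 224 * 100 = 85.3%

85.3%


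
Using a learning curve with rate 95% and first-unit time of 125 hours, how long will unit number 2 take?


Formula: T_n = T_1 * (learning_rate)^(log2(n)) where learning_rate = rate/100
Doublings = log2(2) = 1
T_n = 125 * 0.95^1
T_n = 125 * 0.95 = 118.8 hours

118.8 hours


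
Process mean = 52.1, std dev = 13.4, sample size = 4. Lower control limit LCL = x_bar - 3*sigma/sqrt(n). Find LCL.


LCL = 52.1 - 3 * 13.4 / sqrt(4)

32.0


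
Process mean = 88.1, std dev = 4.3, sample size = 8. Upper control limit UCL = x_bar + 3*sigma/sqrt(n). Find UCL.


UCL = 88.1 + 3 * 4.3 / sqrt(8)

92.66


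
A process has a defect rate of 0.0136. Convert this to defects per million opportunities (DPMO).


DPMO = defect_rate * 1000000 = 0.0136 * 1000000

13600


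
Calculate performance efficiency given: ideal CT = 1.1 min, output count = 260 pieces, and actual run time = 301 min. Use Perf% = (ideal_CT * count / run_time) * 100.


Formula: Performance = (Ideal CT * Total Count) / Run Time * 100
Ideal output time = 1.1 * 260 = 286.0 min
Performance = 286.0 / 301 * 100 = 95.0%

95.0%


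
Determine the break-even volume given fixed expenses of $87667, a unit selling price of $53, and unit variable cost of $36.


Formula: BEQ = Fixed Costs / (Price - Variable Cost)
Contribution margin = $53 - $36 = $17/unit
BEQ = ceil($87667 / $17/unit) = ceil(5156.88) = 5157 units

5157 units


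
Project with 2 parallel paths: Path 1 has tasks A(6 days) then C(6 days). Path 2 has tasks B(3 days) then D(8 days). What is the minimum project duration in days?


Path 1 = 6 + 6 = 12 days
Path 2 = 3 + 8 = 11 days
Duration = max(12, 11) = 12 days

12 days


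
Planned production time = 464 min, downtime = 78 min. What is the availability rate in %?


Formula: Availability = (Planned Time - Downtime) / Planned Time * 100
Uptime = 464 - 78 = 386 min
Availability = 386 / 464 * 100 = 83.2%

83.2%


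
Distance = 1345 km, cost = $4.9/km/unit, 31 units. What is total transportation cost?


TC = dist * cost * units = 1345 * 4.9 * 31 = $204305.50

$204305.50


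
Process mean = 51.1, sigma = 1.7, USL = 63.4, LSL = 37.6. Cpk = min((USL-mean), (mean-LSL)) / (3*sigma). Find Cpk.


Cpu = (63.4 - 51.1) / (3 * 1.7) = 2.41
Cpl = (51.1 - 37.6) / (3 * 1.7) = 2.65
Cpk = min(2.41, 2.65) = 2.41

2.41


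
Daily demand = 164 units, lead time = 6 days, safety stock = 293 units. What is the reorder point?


Formula: ROP = (Daily Demand * Lead Time) + Safety Stock
Demand during lead time = 164 * 6 = 984 units
ROP = 984 + 293 = 1277 units

1277 units


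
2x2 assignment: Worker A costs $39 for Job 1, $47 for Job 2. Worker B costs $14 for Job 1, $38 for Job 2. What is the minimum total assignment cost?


Option 1: A->1 + B->2 = $39 + $38 = $77
Option 2: A->2 + B->1 = $47 + $14 = $61
Min cost = min($77, $61) = $61

$61


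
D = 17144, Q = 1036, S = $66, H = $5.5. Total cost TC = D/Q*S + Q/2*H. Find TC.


TC = 17144/1036 * 66 + 1036/2 * 5.5

$3941.19


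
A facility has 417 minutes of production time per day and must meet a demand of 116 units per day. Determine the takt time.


Formula: Takt Time = Available Production Time / Customer Demand
Takt = 417 min/day / 116 units/day
Takt = 3.59 min/unit

3.59 min/unit


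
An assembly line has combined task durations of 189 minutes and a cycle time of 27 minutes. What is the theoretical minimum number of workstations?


Formula: N_min = ceil(Sum of Task Times / Cycle Time)
N_min = ceil(189 min / 27 min) = ceil(7.0)
N_min = 7 stations

7


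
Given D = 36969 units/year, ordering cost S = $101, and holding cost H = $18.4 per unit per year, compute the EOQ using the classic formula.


Formula: EOQ = sqrt(2 * D * S / H)
Numerator: 2 * 36969 * 101 = 7467738
2DS/H = 7467738 / 18.4 = 405855.3
EOQ = sqrt(405855.3) = 637.1 units

637.1 units
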